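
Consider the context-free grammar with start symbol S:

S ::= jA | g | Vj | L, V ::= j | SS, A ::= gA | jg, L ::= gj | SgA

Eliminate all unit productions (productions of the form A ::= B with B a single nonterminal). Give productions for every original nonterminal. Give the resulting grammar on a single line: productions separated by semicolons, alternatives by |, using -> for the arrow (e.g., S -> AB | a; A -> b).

Unit productions: S->L.
Unit pairs (A ⇒* B via units): (S,L).
S: inherits non-unit rules of {L, S} → SgA | Vj | g | gj | jA.
A: inherits non-unit rules of {A} → gA | jg.
L: inherits non-unit rules of {L} → SgA | gj.
V: inherits non-unit rules of {V} → SS | j.

S -> g | Vj | gj | jA | SgA; A -> gA | jg; L -> gj | SgA; V -> j | SS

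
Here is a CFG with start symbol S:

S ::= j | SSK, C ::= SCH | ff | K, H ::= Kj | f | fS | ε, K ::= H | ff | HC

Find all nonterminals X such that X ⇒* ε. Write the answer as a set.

Directly nullable (have an ε-rule): {H}.
K is nullable via K -> H (every symbol on the right is already known nullable).
C is nullable via C -> K (every symbol on the right is already known nullable).
Not nullable: S — each has a terminal in every rule's right-hand side or depends on a non-nullable symbol.

{C, H, K}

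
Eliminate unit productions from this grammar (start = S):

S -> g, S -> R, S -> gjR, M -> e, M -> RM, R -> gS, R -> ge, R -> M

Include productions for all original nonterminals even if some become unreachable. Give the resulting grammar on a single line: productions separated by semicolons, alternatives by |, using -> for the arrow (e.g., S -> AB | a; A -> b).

Unit productions: R->M, S->R.
Unit pairs (A ⇒* B via units): (R,M), (S,M), (S,R).
S: inherits non-unit rules of {M, R, S} → RM | e | g | gS | ge | gjR.
M: inherits non-unit rules of {M} → RM | e.
R: inherits non-unit rules of {M, R} → RM | e | gS | ge.

S -> e | g | RM | gS | ge | gjR; M -> e | RM; R -> e | RM | gS | ge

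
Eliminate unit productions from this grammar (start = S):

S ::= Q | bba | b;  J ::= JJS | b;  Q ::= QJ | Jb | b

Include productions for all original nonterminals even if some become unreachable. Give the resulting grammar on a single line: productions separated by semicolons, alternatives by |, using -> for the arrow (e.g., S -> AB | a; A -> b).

Unit productions: S->Q.
Unit pairs (A ⇒* B via units): (S,Q).
S: inherits non-unit rules of {Q, S} → Jb | QJ | b | bba.
J: inherits non-unit rules of {J} → JJS | b.
Q: inherits non-unit rules of {Q} → Jb | QJ | b.

S -> b | Jb | QJ | bba; J -> b | JJS; Q -> b | Jb | QJ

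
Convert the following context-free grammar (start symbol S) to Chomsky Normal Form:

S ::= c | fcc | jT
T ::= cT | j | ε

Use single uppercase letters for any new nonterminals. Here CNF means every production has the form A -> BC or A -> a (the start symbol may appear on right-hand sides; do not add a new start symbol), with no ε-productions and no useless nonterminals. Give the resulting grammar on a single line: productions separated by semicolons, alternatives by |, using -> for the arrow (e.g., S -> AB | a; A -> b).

S -> c | j | AD | CT; A -> f; B -> c; C -> j; D -> BB; T -> c | j | BT

Nullable: {T}; after ε-elimination: S -> c | j | jT | fcc; T -> c | j | cT.
No unit productions to eliminate.
TERM: introduce B -> c, A -> f, C -> j and substitute in every rule of length ≥2.
BIN: S -> ABB becomes S -> AD, D -> BB.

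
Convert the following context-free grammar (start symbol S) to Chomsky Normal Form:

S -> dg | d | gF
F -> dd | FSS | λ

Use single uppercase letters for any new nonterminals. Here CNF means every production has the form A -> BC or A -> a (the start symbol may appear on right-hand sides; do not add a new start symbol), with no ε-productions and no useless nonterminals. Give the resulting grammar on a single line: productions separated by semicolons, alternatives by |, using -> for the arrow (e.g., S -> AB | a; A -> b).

S -> d | g | AB | BF; A -> d; B -> g; C -> SS; F -> AA | FC | SS

Nullable: {F}; after ε-elimination: S -> d | g | dg | gF; F -> SS | dd | FSS.
No unit productions to eliminate.
TERM: introduce A -> d, B -> g and substitute in every rule of length ≥2.
BIN: F -> FSS becomes F -> FC, C -> SS.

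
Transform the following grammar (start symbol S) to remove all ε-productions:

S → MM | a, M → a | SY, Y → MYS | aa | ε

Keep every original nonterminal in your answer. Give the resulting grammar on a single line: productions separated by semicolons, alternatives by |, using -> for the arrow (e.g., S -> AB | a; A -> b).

Nullable set: {Y}.
M -> SY: Y nullable, giving S | SY.
Drop Y -> ε.
Y -> MYS: Y nullable, giving MS | MYS.
Unchanged (no nullable symbols): S -> MM; S -> a; M -> a; Y -> aa.

S -> a | MM; M -> S | a | SY; Y -> MS | aa | MYS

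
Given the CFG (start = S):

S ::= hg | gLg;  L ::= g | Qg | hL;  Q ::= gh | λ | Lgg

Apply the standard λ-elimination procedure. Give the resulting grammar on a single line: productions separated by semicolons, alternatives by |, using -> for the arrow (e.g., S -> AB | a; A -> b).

S -> hg | gLg; L -> g | Qg | hL; Q -> gh | Lgg

Nullable set: {Q}.
L -> Qg: Q nullable, giving Qg | g.
Drop Q -> λ.
Unchanged (no nullable symbols): S -> gLg; S -> hg; L -> g; L -> hL; Q -> Lgg; Q -> gh.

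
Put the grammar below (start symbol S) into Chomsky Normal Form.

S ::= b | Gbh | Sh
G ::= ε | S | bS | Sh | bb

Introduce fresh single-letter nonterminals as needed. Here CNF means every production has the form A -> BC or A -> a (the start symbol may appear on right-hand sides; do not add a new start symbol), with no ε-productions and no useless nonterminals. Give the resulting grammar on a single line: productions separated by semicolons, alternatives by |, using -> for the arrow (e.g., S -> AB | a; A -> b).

S -> b | AB | GD | SB; A -> b; B -> h; C -> AB; D -> AB; G -> b | AA | AB | AS | GC | SB

Nullable: {G}; after ε-elimination: S -> b | Sh | bh | Gbh; G -> S | Sh | bS | bb.
After unit-elimination: S -> b | Sh | bh | Gbh; G -> b | Sh | bS | bb | bh | Gbh.
TERM: introduce A -> b, B -> h and substitute in every rule of length ≥2.
BIN: G -> GAB becomes G -> GC, C -> AB; S -> GAB becomes S -> GD, D -> AB.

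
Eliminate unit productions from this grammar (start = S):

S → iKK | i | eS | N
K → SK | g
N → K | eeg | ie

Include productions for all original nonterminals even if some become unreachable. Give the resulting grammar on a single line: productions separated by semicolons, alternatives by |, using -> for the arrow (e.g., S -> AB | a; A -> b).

Unit productions: N->K, S->N.
Unit pairs (A ⇒* B via units): (N,K), (S,K), (S,N).
S: inherits non-unit rules of {K, N, S} → SK | eS | eeg | g | i | iKK | ie.
K: inherits non-unit rules of {K} → SK | g.
N: inherits non-unit rules of {K, N} → SK | eeg | g | ie.

S -> g | i | SK | eS | ie | eeg | iKK; K -> g | SK; N -> g | SK | ie | eeg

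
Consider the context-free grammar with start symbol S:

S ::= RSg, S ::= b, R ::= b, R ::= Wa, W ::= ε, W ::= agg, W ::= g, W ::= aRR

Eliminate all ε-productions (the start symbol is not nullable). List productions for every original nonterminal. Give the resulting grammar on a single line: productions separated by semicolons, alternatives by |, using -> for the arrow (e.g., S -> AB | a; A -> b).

S -> b | RSg; R -> a | b | Wa; W -> g | aRR | agg

Nullable set: {W}.
R -> Wa: W nullable, giving Wa | a.
Drop W -> ε.
Unchanged (no nullable symbols): S -> RSg; S -> b; R -> b; W -> aRR; W -> agg; W -> g.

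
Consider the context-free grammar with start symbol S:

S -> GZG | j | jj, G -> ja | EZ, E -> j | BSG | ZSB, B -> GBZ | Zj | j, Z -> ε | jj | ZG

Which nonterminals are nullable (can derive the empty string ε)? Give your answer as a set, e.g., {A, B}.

{Z}

Directly nullable (have an ε-rule): {Z}.
Not nullable: B, E, G, S — each has a terminal in every rule's right-hand side or depends on a non-nullable symbol.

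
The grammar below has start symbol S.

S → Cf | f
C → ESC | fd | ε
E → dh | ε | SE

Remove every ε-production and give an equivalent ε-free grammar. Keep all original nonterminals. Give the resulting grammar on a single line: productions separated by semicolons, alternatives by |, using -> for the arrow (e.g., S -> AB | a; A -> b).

Nullable set: {C, E}.
S -> Cf: C nullable, giving Cf | f.
Drop C -> ε.
C -> ESC: E, C nullable, giving ES | ESC | S | SC.
Drop E -> ε.
E -> SE: E nullable, giving S | SE.
Unchanged (no nullable symbols): S -> f; C -> fd; E -> dh.

S -> f | Cf; C -> S | ES | SC | fd | ESC; E -> S | SE | dh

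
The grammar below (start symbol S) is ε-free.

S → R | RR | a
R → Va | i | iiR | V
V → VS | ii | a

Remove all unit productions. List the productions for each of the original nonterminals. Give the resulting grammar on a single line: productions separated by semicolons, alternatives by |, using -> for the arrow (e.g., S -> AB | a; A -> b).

S -> a | i | RR | VS | Va | ii | iiR; R -> a | i | VS | Va | ii | iiR; V -> a | VS | ii

Unit productions: R->V, S->R.
Unit pairs (A ⇒* B via units): (R,V), (S,R), (S,V).
S: inherits non-unit rules of {R, S, V} → RR | VS | Va | a | i | ii | iiR.
R: inherits non-unit rules of {R, V} → VS | Va | a | i | ii | iiR.
V: inherits non-unit rules of {V} → VS | a | ii.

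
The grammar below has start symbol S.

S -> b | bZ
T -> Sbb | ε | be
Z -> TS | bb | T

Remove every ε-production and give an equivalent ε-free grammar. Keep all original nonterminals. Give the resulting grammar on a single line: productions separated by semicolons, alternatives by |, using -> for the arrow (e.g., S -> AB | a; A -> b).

Nullable set: {T, Z}.
S -> bZ: Z nullable, giving b | bZ.
Drop T -> ε.
Z -> T: T nullable, giving T.
Z -> TS: T nullable, giving S | TS.
Unchanged (no nullable symbols): S -> b; T -> Sbb; T -> be; Z -> bb.

S -> b | bZ; T -> be | Sbb; Z -> S | T | TS | bb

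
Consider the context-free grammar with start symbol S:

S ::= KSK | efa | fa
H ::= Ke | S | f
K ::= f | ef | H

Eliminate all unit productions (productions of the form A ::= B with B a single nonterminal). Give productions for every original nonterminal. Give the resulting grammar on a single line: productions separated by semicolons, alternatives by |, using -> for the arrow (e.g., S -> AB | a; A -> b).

S -> fa | KSK | efa; H -> f | Ke | fa | KSK | efa; K -> f | Ke | ef | fa | KSK | efa

Unit productions: H->S, K->H.
Unit pairs (A ⇒* B via units): (H,S), (K,H), (K,S).
S: inherits non-unit rules of {S} → KSK | efa | fa.
H: inherits non-unit rules of {H, S} → KSK | Ke | efa | f | fa.
K: inherits non-unit rules of {H, K, S} → KSK | Ke | ef | efa | f | fa.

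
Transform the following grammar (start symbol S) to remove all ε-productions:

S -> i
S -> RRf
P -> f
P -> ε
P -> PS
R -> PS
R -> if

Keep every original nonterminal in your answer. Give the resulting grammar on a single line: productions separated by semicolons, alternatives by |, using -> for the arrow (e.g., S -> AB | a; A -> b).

S -> i | RRf; P -> S | f | PS; R -> S | PS | if

Nullable set: {P}.
Drop P -> ε.
P -> PS: P nullable, giving PS | S.
R -> PS: P nullable, giving PS | S.
Unchanged (no nullable symbols): S -> RRf; S -> i; P -> f; R -> if.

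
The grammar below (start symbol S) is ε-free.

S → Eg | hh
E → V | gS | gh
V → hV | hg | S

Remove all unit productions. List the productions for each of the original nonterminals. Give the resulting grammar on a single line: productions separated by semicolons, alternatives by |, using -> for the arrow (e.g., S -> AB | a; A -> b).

Unit productions: E->V, V->S.
Unit pairs (A ⇒* B via units): (E,S), (E,V), (V,S).
S: inherits non-unit rules of {S} → Eg | hh.
E: inherits non-unit rules of {E, S, V} → Eg | gS | gh | hV | hg | hh.
V: inherits non-unit rules of {S, V} → Eg | hV | hg | hh.

S -> Eg | hh; E -> Eg | gS | gh | hV | hg | hh; V -> Eg | hV | hg | hh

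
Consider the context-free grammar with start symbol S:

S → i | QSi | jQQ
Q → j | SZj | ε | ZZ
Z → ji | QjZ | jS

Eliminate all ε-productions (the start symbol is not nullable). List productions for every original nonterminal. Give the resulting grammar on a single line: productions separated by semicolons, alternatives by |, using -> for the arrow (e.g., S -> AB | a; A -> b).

Nullable set: {Q}.
S -> QSi: Q nullable, giving QSi | Si.
S -> jQQ: Q, Q nullable, giving j | jQ | jQQ.
Drop Q -> ε.
Z -> QjZ: Q nullable, giving QjZ | jZ.
Unchanged (no nullable symbols): S -> i; Q -> SZj; Q -> ZZ; Q -> j; Z -> jS; Z -> ji.

S -> i | j | Si | jQ | QSi | jQQ; Q -> j | ZZ | SZj; Z -> jS | jZ | ji | QjZ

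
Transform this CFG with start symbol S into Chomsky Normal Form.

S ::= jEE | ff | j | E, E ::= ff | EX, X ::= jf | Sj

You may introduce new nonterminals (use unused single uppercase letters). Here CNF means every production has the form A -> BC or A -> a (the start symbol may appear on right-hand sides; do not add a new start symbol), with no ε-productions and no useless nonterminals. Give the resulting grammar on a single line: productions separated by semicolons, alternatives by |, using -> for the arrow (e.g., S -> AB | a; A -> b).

No ε-productions.
After unit-elimination: S -> j | EX | ff | jEE; E -> EX | ff; X -> Sj | jf.
TERM: introduce A -> f, B -> j and substitute in every rule of length ≥2.
BIN: S -> BEE becomes S -> BC, C -> EE.

S -> j | AA | BC | EX; A -> f; B -> j; C -> EE; E -> AA | EX; X -> BA | SB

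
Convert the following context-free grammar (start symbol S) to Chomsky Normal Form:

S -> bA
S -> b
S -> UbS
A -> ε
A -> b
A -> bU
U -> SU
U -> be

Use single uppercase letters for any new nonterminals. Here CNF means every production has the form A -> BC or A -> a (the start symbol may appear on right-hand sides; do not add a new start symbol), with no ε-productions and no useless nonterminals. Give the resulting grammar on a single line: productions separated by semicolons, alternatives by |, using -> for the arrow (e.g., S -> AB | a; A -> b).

Nullable: {A}; after ε-elimination: S -> b | bA | UbS; A -> b | bU; U -> SU | be.
No unit productions to eliminate.
TERM: introduce B -> b, C -> e and substitute in every rule of length ≥2.
BIN: S -> UBS becomes S -> UD, D -> BS.

S -> b | BA | UD; A -> b | BU; B -> b; C -> e; D -> BS; U -> BC | SU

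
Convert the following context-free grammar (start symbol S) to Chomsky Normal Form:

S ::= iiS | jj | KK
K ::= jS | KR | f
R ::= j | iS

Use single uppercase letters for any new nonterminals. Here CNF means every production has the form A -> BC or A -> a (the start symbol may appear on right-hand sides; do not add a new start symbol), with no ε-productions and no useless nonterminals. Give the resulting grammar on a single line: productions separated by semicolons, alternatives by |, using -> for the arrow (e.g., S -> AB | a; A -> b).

S -> AA | BC | KK; A -> j; B -> i; C -> BS; K -> f | AS | KR; R -> j | BS

No ε-productions.
No unit productions to eliminate.
TERM: introduce B -> i, A -> j and substitute in every rule of length ≥2.
BIN: S -> BBS becomes S -> BC, C -> BS.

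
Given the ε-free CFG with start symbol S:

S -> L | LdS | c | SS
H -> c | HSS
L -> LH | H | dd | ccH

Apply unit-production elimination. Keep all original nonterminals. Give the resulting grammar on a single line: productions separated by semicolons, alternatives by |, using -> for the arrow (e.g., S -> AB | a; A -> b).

S -> c | LH | SS | dd | HSS | LdS | ccH; H -> c | HSS; L -> c | LH | dd | HSS | ccH

Unit productions: L->H, S->L.
Unit pairs (A ⇒* B via units): (L,H), (S,H), (S,L).
S: inherits non-unit rules of {H, L, S} → HSS | LH | LdS | SS | c | ccH | dd.
H: inherits non-unit rules of {H} → HSS | c.
L: inherits non-unit rules of {H, L} → HSS | LH | c | ccH | dd.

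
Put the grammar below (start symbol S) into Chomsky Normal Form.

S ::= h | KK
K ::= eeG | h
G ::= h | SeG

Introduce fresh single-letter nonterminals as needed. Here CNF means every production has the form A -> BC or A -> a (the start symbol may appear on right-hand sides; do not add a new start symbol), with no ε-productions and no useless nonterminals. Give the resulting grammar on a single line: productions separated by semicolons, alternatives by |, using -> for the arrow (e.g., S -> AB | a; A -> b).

S -> h | KK; A -> e; B -> AG; C -> AG; G -> h | SB; K -> h | AC

No ε-productions.
No unit productions to eliminate.
TERM: introduce A -> e and substitute in every rule of length ≥2.
BIN: G -> SAG becomes G -> SB, B -> AG; K -> AAG becomes K -> AC, C -> AG.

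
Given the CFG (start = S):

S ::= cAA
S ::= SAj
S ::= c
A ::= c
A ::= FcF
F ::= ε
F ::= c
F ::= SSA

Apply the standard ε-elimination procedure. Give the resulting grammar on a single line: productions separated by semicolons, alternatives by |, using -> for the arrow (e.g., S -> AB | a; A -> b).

Nullable set: {F}.
A -> FcF: F, F nullable, giving Fc | FcF | c | cF.
Drop F -> ε.
Unchanged (no nullable symbols): S -> SAj; S -> c; S -> cAA; A -> c; F -> SSA; F -> c.

S -> c | SAj | cAA; A -> c | Fc | cF | FcF; F -> c | SSA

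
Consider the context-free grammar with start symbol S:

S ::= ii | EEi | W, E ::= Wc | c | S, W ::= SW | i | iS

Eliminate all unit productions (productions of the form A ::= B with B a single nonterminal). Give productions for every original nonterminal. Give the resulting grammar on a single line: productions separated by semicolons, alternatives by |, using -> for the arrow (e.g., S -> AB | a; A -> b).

S -> i | SW | iS | ii | EEi; E -> c | i | SW | Wc | iS | ii | EEi; W -> i | SW | iS

Unit productions: E->S, S->W.
Unit pairs (A ⇒* B via units): (E,S), (E,W), (S,W).
S: inherits non-unit rules of {S, W} → EEi | SW | i | iS | ii.
E: inherits non-unit rules of {E, S, W} → EEi | SW | Wc | c | i | iS | ii.
W: inherits non-unit rules of {W} → SW | i | iS.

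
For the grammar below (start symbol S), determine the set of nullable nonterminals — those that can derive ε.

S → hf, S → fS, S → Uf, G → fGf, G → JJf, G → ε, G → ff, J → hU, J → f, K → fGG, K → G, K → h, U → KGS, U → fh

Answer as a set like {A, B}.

{G, K}

Directly nullable (have an ε-rule): {G}.
K is nullable via K -> G (every symbol on the right is already known nullable).
Not nullable: J, S, U — each has a terminal in every rule's right-hand side or depends on a non-nullable symbol.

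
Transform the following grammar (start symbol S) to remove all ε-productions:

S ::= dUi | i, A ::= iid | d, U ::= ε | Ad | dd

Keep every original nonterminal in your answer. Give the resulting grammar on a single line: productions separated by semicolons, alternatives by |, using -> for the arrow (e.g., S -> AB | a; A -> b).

S -> i | di | dUi; A -> d | iid; U -> Ad | dd

Nullable set: {U}.
S -> dUi: U nullable, giving dUi | di.
Drop U -> ε.
Unchanged (no nullable symbols): S -> i; A -> d; A -> iid; U -> Ad; U -> dd.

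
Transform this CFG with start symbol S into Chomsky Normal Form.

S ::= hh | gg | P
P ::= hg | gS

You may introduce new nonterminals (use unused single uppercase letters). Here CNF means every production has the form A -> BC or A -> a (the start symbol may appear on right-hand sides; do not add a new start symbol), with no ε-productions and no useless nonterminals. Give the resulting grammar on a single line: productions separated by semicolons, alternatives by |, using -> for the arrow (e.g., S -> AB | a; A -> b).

No ε-productions.
After unit-elimination: S -> gS | gg | hg | hh; P -> gS | hg.
TERM: introduce A -> g, B -> h and substitute in every rule of length ≥2.
Drop unreachable/unproductive: P.

S -> AA | AS | BA | BB; A -> g; B -> h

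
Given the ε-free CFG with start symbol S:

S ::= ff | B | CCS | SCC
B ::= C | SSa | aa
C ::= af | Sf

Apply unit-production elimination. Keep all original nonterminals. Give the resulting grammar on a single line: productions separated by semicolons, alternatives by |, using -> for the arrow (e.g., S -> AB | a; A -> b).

Unit productions: B->C, S->B.
Unit pairs (A ⇒* B via units): (B,C), (S,B), (S,C).
S: inherits non-unit rules of {B, C, S} → CCS | SCC | SSa | Sf | aa | af | ff.
B: inherits non-unit rules of {B, C} → SSa | Sf | aa | af.
C: inherits non-unit rules of {C} → Sf | af.

S -> Sf | aa | af | ff | CCS | SCC | SSa; B -> Sf | aa | af | SSa; C -> Sf | af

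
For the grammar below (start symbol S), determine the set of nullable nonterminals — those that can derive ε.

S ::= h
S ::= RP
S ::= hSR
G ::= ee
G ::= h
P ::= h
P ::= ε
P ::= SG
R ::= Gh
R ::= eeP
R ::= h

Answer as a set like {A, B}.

Directly nullable (have an ε-rule): {P}.
Not nullable: G, R, S — each has a terminal in every rule's right-hand side or depends on a non-nullable symbol.

{P}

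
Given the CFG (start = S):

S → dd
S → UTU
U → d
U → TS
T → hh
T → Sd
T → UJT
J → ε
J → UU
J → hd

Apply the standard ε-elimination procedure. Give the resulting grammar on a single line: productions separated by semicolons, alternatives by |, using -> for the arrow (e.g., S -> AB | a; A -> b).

S -> dd | UTU; J -> UU | hd; T -> Sd | UT | hh | UJT; U -> d | TS

Nullable set: {J}.
Drop J -> ε.
T -> UJT: J nullable, giving UJT | UT.
Unchanged (no nullable symbols): S -> UTU; S -> dd; J -> UU; J -> hd; T -> Sd; T -> hh; U -> TS; U -> d.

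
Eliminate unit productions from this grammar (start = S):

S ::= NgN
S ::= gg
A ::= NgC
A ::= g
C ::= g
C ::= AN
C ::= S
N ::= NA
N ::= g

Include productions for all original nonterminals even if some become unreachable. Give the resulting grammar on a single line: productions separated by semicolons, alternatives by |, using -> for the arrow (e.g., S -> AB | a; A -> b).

S -> gg | NgN; A -> g | NgC; C -> g | AN | gg | NgN; N -> g | NA

Unit productions: C->S.
Unit pairs (A ⇒* B via units): (C,S).
S: inherits non-unit rules of {S} → NgN | gg.
A: inherits non-unit rules of {A} → NgC | g.
C: inherits non-unit rules of {C, S} → AN | NgN | g | gg.
N: inherits non-unit rules of {N} → NA | g.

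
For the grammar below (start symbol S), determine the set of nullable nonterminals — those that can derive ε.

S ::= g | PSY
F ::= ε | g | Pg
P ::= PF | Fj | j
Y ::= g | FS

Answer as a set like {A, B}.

{F}

Directly nullable (have an ε-rule): {F}.
Not nullable: P, S, Y — each has a terminal in every rule's right-hand side or depends on a non-nullable symbol.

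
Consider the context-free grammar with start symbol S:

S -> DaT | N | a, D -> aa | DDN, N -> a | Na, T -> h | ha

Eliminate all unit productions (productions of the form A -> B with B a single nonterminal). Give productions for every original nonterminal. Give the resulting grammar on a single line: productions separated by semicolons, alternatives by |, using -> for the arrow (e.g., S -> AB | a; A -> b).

S -> a | Na | DaT; D -> aa | DDN; N -> a | Na; T -> h | ha

Unit productions: S->N.
Unit pairs (A ⇒* B via units): (S,N).
S: inherits non-unit rules of {N, S} → DaT | Na | a.
D: inherits non-unit rules of {D} → DDN | aa.
N: inherits non-unit rules of {N} → Na | a.
T: inherits non-unit rules of {T} → h | ha.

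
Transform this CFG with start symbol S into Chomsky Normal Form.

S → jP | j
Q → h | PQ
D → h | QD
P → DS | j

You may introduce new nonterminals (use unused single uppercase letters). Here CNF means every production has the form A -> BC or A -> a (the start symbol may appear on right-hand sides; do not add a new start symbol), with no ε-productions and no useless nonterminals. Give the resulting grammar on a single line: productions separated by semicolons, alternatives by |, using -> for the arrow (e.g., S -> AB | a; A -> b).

S -> j | AP; A -> j; D -> h | QD; P -> j | DS; Q -> h | PQ

No ε-productions.
No unit productions to eliminate.
TERM: introduce A -> j and substitute in every rule of length ≥2.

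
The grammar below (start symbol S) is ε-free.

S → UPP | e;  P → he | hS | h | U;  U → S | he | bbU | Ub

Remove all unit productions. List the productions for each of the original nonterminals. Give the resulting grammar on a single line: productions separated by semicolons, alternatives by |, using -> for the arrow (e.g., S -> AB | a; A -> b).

Unit productions: P->U, U->S.
Unit pairs (A ⇒* B via units): (P,S), (P,U), (U,S).
S: inherits non-unit rules of {S} → UPP | e.
P: inherits non-unit rules of {P, S, U} → UPP | Ub | bbU | e | h | hS | he.
U: inherits non-unit rules of {S, U} → UPP | Ub | bbU | e | he.

S -> e | UPP; P -> e | h | Ub | hS | he | UPP | bbU; U -> e | Ub | he | UPP | bbU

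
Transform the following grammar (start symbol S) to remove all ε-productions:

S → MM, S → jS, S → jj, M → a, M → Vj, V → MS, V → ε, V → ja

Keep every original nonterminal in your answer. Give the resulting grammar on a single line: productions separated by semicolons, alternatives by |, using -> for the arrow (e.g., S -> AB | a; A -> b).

Nullable set: {V}.
M -> Vj: V nullable, giving Vj | j.
Drop V -> ε.
Unchanged (no nullable symbols): S -> MM; S -> jS; S -> jj; M -> a; V -> MS; V -> ja.

S -> MM | jS | jj; M -> a | j | Vj; V -> MS | ja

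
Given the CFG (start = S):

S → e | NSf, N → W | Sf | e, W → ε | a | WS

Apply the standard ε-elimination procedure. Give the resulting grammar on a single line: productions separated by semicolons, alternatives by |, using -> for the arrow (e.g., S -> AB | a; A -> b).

S -> e | Sf | NSf; N -> W | e | Sf; W -> S | a | WS

Nullable set: {N, W}.
S -> NSf: N nullable, giving NSf | Sf.
N -> W: W nullable, giving W.
Drop W -> ε.
W -> WS: W nullable, giving S | WS.
Unchanged (no nullable symbols): S -> e; N -> Sf; N -> e; W -> a.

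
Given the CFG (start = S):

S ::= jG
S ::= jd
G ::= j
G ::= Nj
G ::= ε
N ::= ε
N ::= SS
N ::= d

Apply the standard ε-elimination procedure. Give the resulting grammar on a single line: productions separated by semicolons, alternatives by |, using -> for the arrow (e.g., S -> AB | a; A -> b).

Nullable set: {G, N}.
S -> jG: G nullable, giving j | jG.
Drop G -> ε.
G -> Nj: N nullable, giving Nj | j.
Drop N -> ε.
Unchanged (no nullable symbols): S -> jd; G -> j; N -> SS; N -> d.

S -> j | jG | jd; G -> j | Nj; N -> d | SS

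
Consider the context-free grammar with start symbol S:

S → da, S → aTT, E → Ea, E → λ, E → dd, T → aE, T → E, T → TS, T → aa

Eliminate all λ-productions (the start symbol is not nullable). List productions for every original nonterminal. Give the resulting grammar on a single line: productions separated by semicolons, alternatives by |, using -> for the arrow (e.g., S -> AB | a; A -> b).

S -> a | aT | da | aTT; E -> a | Ea | dd; T -> E | S | a | TS | aE | aa

Nullable set: {E, T}.
S -> aTT: T, T nullable, giving a | aT | aTT.
Drop E -> λ.
E -> Ea: E nullable, giving Ea | a.
T -> E: E nullable, giving E.
T -> TS: T nullable, giving S | TS.
T -> aE: E nullable, giving a | aE.
Unchanged (no nullable symbols): S -> da; E -> dd; T -> aa.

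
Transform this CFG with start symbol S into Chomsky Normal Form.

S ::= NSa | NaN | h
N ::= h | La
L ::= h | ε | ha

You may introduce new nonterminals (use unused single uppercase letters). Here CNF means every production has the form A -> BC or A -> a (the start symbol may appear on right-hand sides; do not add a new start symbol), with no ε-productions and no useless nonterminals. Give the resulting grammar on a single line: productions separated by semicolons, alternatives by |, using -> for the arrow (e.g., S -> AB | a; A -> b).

S -> h | NC | ND; A -> h; B -> a; C -> BN; D -> SB; L -> h | AB; N -> a | h | LB

Nullable: {L}; after ε-elimination: S -> h | NSa | NaN; L -> h | ha; N -> a | h | La.
No unit productions to eliminate.
TERM: introduce B -> a, A -> h and substitute in every rule of length ≥2.
BIN: S -> NBN becomes S -> NC, C -> BN; S -> NSB becomes S -> ND, D -> SB.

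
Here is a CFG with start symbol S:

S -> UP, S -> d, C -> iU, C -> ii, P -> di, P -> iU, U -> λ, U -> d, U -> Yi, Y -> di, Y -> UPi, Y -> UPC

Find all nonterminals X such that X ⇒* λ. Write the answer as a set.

{U}

Directly nullable (have an ε-rule): {U}.
Not nullable: C, P, S, Y — each has a terminal in every rule's right-hand side or depends on a non-nullable symbol.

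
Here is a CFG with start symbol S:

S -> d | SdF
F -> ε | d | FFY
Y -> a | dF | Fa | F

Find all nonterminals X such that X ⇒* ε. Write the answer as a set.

Directly nullable (have an ε-rule): {F}.
Y is nullable via Y -> F (every symbol on the right is already known nullable).
Not nullable: S — each has a terminal in every rule's right-hand side or depends on a non-nullable symbol.

{F, Y}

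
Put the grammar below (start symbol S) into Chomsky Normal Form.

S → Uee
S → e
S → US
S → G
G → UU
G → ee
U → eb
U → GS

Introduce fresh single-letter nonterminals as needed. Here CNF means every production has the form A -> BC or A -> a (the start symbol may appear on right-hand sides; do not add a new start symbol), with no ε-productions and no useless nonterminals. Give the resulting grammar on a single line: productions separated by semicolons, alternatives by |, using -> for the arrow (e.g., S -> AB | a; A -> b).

No ε-productions.
After unit-elimination: S -> e | US | UU | ee | Uee; G -> UU | ee; U -> GS | eb.
TERM: introduce B -> b, A -> e and substitute in every rule of length ≥2.
BIN: S -> UAA becomes S -> UC, C -> AA.

S -> e | AA | UC | US | UU; A -> e; B -> b; C -> AA; G -> AA | UU; U -> AB | GS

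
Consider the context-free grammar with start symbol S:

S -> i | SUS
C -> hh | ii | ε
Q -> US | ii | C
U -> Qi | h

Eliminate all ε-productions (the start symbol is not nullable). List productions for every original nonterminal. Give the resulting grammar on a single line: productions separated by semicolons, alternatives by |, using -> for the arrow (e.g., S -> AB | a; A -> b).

S -> i | SUS; C -> hh | ii; Q -> C | US | ii; U -> h | i | Qi

Nullable set: {C, Q}.
Drop C -> ε.
Q -> C: C nullable, giving C.
U -> Qi: Q nullable, giving Qi | i.
Unchanged (no nullable symbols): S -> SUS; S -> i; C -> hh; C -> ii; Q -> US; Q -> ii; U -> h.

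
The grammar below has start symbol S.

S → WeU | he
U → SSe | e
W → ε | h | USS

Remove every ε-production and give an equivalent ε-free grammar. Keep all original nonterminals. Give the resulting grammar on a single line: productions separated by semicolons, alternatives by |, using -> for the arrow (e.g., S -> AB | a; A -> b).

Nullable set: {W}.
S -> WeU: W nullable, giving WeU | eU.
Drop W -> ε.
Unchanged (no nullable symbols): S -> he; U -> SSe; U -> e; W -> USS; W -> h.

S -> eU | he | WeU; U -> e | SSe; W -> h | USS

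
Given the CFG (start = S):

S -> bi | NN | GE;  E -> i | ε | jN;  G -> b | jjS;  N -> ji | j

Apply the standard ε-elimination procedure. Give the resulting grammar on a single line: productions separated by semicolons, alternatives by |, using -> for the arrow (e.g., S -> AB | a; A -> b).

S -> G | GE | NN | bi; E -> i | jN; G -> b | jjS; N -> j | ji

Nullable set: {E}.
S -> GE: E nullable, giving G | GE.
Drop E -> ε.
Unchanged (no nullable symbols): S -> NN; S -> bi; E -> i; E -> jN; G -> b; G -> jjS; N -> j; N -> ji.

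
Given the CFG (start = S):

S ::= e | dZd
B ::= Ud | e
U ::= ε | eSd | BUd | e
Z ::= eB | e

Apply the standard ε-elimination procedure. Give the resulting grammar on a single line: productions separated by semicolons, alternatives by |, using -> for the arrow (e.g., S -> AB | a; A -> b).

S -> e | dZd; B -> d | e | Ud; U -> e | Bd | BUd | eSd; Z -> e | eB

Nullable set: {U}.
B -> Ud: U nullable, giving Ud | d.
Drop U -> ε.
U -> BUd: U nullable, giving BUd | Bd.
Unchanged (no nullable symbols): S -> dZd; S -> e; B -> e; U -> e; U -> eSd; Z -> e; Z -> eB.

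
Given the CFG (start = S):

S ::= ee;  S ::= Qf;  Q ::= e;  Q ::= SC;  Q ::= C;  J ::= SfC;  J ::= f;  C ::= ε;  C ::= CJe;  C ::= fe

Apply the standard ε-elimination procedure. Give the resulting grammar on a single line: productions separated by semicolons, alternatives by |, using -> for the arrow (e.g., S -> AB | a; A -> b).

Nullable set: {C, Q}.
S -> Qf: Q nullable, giving Qf | f.
Drop C -> ε.
C -> CJe: C nullable, giving CJe | Je.
J -> SfC: C nullable, giving Sf | SfC.
Q -> C: C nullable, giving C.
Q -> SC: C nullable, giving S | SC.
Unchanged (no nullable symbols): S -> ee; C -> fe; J -> f; Q -> e.

S -> f | Qf | ee; C -> Je | fe | CJe; J -> f | Sf | SfC; Q -> C | S | e | SC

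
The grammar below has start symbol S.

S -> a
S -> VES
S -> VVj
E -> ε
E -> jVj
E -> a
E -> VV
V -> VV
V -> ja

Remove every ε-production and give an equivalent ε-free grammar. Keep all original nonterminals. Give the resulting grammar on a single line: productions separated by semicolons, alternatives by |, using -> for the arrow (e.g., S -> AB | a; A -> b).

Nullable set: {E}.
S -> VES: E nullable, giving VES | VS.
Drop E -> ε.
Unchanged (no nullable symbols): S -> VVj; S -> a; E -> VV; E -> a; E -> jVj; V -> VV; V -> ja.

S -> a | VS | VES | VVj; E -> a | VV | jVj; V -> VV | ja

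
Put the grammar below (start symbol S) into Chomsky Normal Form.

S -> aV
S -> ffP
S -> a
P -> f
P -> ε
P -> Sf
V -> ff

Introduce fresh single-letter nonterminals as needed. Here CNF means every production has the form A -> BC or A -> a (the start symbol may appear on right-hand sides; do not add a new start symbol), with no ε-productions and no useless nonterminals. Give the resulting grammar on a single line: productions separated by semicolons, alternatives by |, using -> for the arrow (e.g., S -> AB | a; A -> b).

S -> a | AA | AC | BV; A -> f; B -> a; C -> AP; P -> f | SA; V -> AA

Nullable: {P}; after ε-elimination: S -> a | aV | ff | ffP; P -> f | Sf; V -> ff.
No unit productions to eliminate.
TERM: introduce B -> a, A -> f and substitute in every rule of length ≥2.
BIN: S -> AAP becomes S -> AC, C -> AP.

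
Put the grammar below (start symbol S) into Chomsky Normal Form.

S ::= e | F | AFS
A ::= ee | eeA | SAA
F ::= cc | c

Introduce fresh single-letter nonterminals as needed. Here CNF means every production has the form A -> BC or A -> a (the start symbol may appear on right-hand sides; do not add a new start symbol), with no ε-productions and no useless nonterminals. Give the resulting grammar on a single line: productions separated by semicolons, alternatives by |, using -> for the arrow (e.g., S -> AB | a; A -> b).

No ε-productions.
After unit-elimination: S -> c | e | cc | AFS; A -> ee | SAA | eeA; F -> c | cc.
TERM: introduce C -> c, B -> e and substitute in every rule of length ≥2.
BIN: A -> BBA becomes A -> BD, D -> BA; A -> SAA becomes A -> SE, E -> AA; S -> AFS becomes S -> AG, G -> FS.

S -> c | e | AG | CC; A -> BB | BD | SE; B -> e; C -> c; D -> BA; E -> AA; F -> c | CC; G -> FS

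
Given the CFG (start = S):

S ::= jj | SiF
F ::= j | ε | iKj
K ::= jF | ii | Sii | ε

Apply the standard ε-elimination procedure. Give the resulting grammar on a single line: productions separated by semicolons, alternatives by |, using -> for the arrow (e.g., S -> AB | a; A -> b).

S -> Si | jj | SiF; F -> j | ij | iKj; K -> j | ii | jF | Sii

Nullable set: {F, K}.
S -> SiF: F nullable, giving Si | SiF.
Drop F -> ε.
F -> iKj: K nullable, giving iKj | ij.
Drop K -> ε.
K -> jF: F nullable, giving j | jF.
Unchanged (no nullable symbols): S -> jj; F -> j; K -> Sii; K -> ii.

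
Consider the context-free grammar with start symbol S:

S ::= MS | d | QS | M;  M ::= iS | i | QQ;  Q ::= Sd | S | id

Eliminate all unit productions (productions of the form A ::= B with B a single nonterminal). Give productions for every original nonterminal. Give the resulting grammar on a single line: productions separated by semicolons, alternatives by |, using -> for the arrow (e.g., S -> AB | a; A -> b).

Unit productions: Q->S, S->M.
Unit pairs (A ⇒* B via units): (Q,M), (Q,S), (S,M).
S: inherits non-unit rules of {M, S} → MS | QQ | QS | d | i | iS.
M: inherits non-unit rules of {M} → QQ | i | iS.
Q: inherits non-unit rules of {M, Q, S} → MS | QQ | QS | Sd | d | i | iS | id.

S -> d | i | MS | QQ | QS | iS; M -> i | QQ | iS; Q -> d | i | MS | QQ | QS | Sd | iS | id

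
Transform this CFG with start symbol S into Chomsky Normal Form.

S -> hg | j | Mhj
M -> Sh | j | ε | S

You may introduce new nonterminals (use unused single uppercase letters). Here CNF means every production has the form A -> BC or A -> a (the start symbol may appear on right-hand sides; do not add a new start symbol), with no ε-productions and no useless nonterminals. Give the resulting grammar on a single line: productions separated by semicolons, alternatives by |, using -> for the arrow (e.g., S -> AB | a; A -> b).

S -> j | AB | AC | ME; A -> h; B -> j; C -> g; D -> AB; E -> AB; M -> j | AB | AC | MD | SA

Nullable: {M}; after ε-elimination: S -> j | hg | hj | Mhj; M -> S | j | Sh.
After unit-elimination: S -> j | hg | hj | Mhj; M -> j | Sh | hg | hj | Mhj.
TERM: introduce C -> g, A -> h, B -> j and substitute in every rule of length ≥2.
BIN: M -> MAB becomes M -> MD, D -> AB; S -> MAB becomes S -> ME, E -> AB.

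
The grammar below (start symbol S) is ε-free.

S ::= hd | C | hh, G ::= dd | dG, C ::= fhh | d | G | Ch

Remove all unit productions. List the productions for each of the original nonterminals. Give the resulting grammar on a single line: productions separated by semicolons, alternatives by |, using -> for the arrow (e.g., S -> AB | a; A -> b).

S -> d | Ch | dG | dd | hd | hh | fhh; C -> d | Ch | dG | dd | fhh; G -> dG | dd

Unit productions: C->G, S->C.
Unit pairs (A ⇒* B via units): (C,G), (S,C), (S,G).
S: inherits non-unit rules of {C, G, S} → Ch | d | dG | dd | fhh | hd | hh.
C: inherits non-unit rules of {C, G} → Ch | d | dG | dd | fhh.
G: inherits non-unit rules of {G} → dG | dd.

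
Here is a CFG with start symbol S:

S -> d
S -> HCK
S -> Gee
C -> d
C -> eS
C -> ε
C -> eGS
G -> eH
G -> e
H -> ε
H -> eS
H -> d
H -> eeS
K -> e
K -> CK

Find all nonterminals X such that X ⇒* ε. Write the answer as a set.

{C, H}

Directly nullable (have an ε-rule): {C, H}.
Not nullable: G, K, S — each has a terminal in every rule's right-hand side or depends on a non-nullable symbol.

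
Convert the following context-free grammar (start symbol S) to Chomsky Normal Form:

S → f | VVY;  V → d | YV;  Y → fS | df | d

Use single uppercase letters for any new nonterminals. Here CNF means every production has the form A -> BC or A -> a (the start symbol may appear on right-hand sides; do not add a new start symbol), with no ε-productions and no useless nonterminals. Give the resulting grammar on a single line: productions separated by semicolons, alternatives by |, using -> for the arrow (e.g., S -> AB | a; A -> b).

S -> f | VC; A -> d; B -> f; C -> VY; V -> d | YV; Y -> d | AB | BS

No ε-productions.
No unit productions to eliminate.
TERM: introduce A -> d, B -> f and substitute in every rule of length ≥2.
BIN: S -> VVY becomes S -> VC, C -> VY.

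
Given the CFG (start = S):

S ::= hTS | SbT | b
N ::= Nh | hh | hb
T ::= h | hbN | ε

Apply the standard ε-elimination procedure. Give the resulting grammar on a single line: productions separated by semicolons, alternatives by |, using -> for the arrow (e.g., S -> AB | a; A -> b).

S -> b | Sb | hS | SbT | hTS; N -> Nh | hb | hh; T -> h | hbN

Nullable set: {T}.
S -> SbT: T nullable, giving Sb | SbT.
S -> hTS: T nullable, giving hS | hTS.
Drop T -> ε.
Unchanged (no nullable symbols): S -> b; N -> Nh; N -> hb; N -> hh; T -> h; T -> hbN.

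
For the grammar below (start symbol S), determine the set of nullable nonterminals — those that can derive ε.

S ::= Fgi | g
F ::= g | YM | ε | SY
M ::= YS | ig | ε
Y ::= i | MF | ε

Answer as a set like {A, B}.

Directly nullable (have an ε-rule): {F, M, Y}.
Not nullable: S — each has a terminal in every rule's right-hand side or depends on a non-nullable symbol.

{F, M, Y}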